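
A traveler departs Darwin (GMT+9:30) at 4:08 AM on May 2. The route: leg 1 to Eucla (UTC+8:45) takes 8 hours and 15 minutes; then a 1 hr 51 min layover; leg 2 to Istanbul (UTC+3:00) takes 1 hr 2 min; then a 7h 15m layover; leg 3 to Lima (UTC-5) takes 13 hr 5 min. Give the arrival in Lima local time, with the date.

9:06 PM on May 2

Convert departure to UTC: 4:08 AM − 9:30 = 6:38 PM UTC on May 1.
Add 8 hours 15 minutes leg 1 → 2:53 AM UTC (May 2).
Add 1 hour 51 minutes layover in Eucla → 4:44 AM UTC.
Add 1 hour 2 minutes leg 2 → 5:46 AM UTC.
Add 7 hours and 15 minutes layover in Istanbul → 1:01 PM UTC.
Add 13 hours 5 minutes leg 3 → 2:06 AM UTC (May 3).
Lima is UTC−5:00, so local arrival = 2:06 AM − 5:00 = 9:06 PM on May 2.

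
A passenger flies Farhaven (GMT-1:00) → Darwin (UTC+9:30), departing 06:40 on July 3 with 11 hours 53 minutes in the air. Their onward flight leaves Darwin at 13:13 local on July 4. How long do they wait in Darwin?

8 hours 10 minutes

Convert departure to UTC: 06:40 + 1:00 = 07:40 UTC on Jul 3.
Add 11 hours and 53 minutes flight time → 19:33 UTC.
Darwin is UTC+9:30, so local arrival = 19:33 + 9:30 = 05:03 on Jul 4.
Layover = 13:13 − 05:03 = 8 hours 10 minutes.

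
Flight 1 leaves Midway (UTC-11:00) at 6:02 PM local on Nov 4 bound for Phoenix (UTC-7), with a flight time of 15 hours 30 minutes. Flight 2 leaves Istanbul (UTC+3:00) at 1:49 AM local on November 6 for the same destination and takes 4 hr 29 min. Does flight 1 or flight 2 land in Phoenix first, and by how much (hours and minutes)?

the first, by 6 hours 46 minutes

Flight 1 in UTC: 6:02 PM + 11:00 = 5:02 AM on Nov 5.
+15 hours and 30 minutes → arrive 8:32 PM UTC on Nov 5.
Flight 2 in UTC: 1:49 AM − 3:00 = 10:49 PM on Nov 5.
+4 hours and 29 minutes → arrive 3:18 AM UTC on Nov 6.
Flight 1 lands earlier by 6 hours 46 minutes.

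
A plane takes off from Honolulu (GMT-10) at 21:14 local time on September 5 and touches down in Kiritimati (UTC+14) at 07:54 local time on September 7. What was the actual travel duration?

Departure in UTC: 21:14 + 10:00 = 07:14 on Sep 6.
Arrival in UTC: 07:54 − 14:00 = 17:54 on Sep 6.
Elapsed = 17:54 − 07:14 = 10 hours 40 minutes.

10 hours 40 minutes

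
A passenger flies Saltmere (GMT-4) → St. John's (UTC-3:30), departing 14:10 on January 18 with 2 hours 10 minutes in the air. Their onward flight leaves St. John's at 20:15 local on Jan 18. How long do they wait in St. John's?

3 hours 25 minutes

Convert departure to UTC: 14:10 + 4:00 = 18:10 UTC on Jan 18.
Add 2 hours and 10 minutes flight time → 20:20 UTC.
St. John's is UTC−3:30, so local arrival = 20:20 − 3:30 = 16:50 on Jan 18.
Layover = 20:15 − 16:50 = 3 hours 25 minutes.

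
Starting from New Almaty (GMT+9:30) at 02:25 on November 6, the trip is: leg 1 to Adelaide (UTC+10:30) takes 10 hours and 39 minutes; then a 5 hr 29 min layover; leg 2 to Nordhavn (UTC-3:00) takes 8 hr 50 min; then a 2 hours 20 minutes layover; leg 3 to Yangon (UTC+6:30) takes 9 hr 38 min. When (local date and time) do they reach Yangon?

Convert departure to UTC: 02:25 − 9:30 = 16:55 UTC on Nov 5.
Add 10 hours and 39 minutes leg 1 → 03:34 UTC (Nov 6).
Add 5 hours and 29 minutes layover in Adelaide → 09:03 UTC.
Add 8 hours and 50 minutes leg 2 → 17:53 UTC.
Add 2 hours and 20 minutes layover in Nordhavn → 20:13 UTC.
Add 9 hours 38 minutes leg 3 → 05:51 UTC (Nov 7).
Yangon is UTC+6:30, so local arrival = 05:51 + 6:30 = 12:21 on Nov 7.

12:21 on November 7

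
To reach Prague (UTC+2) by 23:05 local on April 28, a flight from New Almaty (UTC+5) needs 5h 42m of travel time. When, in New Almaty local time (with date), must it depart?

Target arrival in UTC: 23:05 − 2:00 = 21:05 on Apr 28.
Subtract 5 hours 42 minutes → departure 15:23 UTC on Apr 28.
New Almaty is UTC+5:00: 15:23 + 5:00 = 20:23 on Apr 28.

20:23 on April 28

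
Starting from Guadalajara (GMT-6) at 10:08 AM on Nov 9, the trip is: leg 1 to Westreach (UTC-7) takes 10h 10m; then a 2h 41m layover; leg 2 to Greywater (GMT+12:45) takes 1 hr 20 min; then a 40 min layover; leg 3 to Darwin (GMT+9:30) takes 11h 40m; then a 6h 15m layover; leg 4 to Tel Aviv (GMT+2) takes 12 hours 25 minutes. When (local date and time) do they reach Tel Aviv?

3:19 PM on November 11

Convert departure to UTC: 10:08 AM + 6:00 = 4:08 PM UTC on Nov 9.
Add 10 hours 10 minutes leg 1 → 2:18 AM UTC (Nov 10).
Add 2 hours 41 minutes layover in Westreach → 4:59 AM UTC.
Add 1 hour and 20 minutes leg 2 → 6:19 AM UTC.
Add 40 minutes layover in Greywater → 6:59 AM UTC.
Add 11 hours 40 minutes leg 3 → 6:39 PM UTC.
Add 6 hours and 15 minutes layover in Darwin → 12:54 AM UTC (Nov 11).
Add 12 hours and 25 minutes leg 4 → 1:19 PM UTC.
Tel Aviv is UTC+2:00, so local arrival = 1:19 PM + 2:00 = 3:19 PM on Nov 11.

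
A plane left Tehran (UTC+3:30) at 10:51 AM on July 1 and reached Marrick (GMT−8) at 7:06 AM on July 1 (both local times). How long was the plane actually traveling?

7 hours 45 minutes

Marrick is 11:30 behind Tehran.
Clock-face elapsed time (ignoring zones) is −3 hours 45 minutes.
Actual elapsed = −3 hours 45 minutes + 11:30 = 7 hours 45 minutes.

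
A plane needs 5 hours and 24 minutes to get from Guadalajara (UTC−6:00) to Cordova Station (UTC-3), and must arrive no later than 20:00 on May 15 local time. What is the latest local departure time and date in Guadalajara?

11:36 on May 15

Target arrival in UTC: 20:00 + 3:00 = 23:00 on May 15.
Subtract 5 hours 24 minutes → departure 17:36 UTC on May 15.
Guadalajara is UTC−6:00: 17:36 − 6:00 = 11:36 on May 15.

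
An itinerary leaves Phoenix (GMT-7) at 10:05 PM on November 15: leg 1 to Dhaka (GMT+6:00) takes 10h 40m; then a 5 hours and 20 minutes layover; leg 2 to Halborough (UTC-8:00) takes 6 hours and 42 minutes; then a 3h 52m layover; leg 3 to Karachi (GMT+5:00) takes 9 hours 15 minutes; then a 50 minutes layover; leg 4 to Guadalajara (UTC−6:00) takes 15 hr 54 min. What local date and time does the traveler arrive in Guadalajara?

Convert departure to UTC: 10:05 PM + 7:00 = 5:05 AM UTC on Nov 16.
Add 10 hours and 40 minutes leg 1 → 3:45 PM UTC.
Add 5 hours and 20 minutes layover in Dhaka → 9:05 PM UTC.
Add 6 hours and 42 minutes leg 2 → 3:47 AM UTC (Nov 17).
Add 3 hours 52 minutes layover in Halborough → 7:39 AM UTC.
Add 9 hours 15 minutes leg 3 → 4:54 PM UTC.
Add 50 minutes layover in Karachi → 5:44 PM UTC.
Add 15 hours and 54 minutes leg 4 → 9:38 AM UTC (Nov 18).
Guadalajara is UTC−6:00, so local arrival = 9:38 AM − 6:00 = 3:38 AM on Nov 18.

3:38 AM on November 18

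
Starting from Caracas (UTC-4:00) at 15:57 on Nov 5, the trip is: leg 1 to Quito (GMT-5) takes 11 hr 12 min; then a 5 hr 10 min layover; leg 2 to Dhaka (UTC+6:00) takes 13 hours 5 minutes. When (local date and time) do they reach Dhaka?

07:24 on Nov 7

Convert departure to UTC: 15:57 + 4:00 = 19:57 UTC on Nov 5.
Add 11 hours 12 minutes leg 1 → 07:09 UTC (Nov 6).
Add 5 hours 10 minutes layover in Quito → 12:19 UTC.
Add 13 hours 5 minutes leg 2 → 01:24 UTC (Nov 7).
Dhaka is UTC+6:00, so local arrival = 01:24 + 6:00 = 07:24 on Nov 7.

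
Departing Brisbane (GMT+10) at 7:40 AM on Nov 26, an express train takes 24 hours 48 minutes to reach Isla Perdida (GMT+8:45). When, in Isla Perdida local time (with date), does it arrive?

7:13 AM on November 27

Isla Perdida is 1:15 behind Brisbane.
After 24 hours and 48 minutes it is 8:28 AM (Nov 27) in Brisbane.
Shift by the zone difference: 8:28 AM − 1:15 = 7:13 AM on Nov 27 in Isla Perdida.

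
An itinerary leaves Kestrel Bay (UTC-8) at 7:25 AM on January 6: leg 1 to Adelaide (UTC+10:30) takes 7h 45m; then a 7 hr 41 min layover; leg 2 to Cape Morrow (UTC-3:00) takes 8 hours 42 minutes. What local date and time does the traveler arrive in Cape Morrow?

Convert departure to UTC: 7:25 AM + 8:00 = 3:25 PM UTC on Jan 6.
Add 7 hours 45 minutes leg 1 → 11:10 PM UTC.
Add 7 hours and 41 minutes layover in Adelaide → 6:51 AM UTC (Jan 7).
Add 8 hours and 42 minutes leg 2 → 3:33 PM UTC.
Cape Morrow is UTC−3:00, so local arrival = 3:33 PM − 3:00 = 12:33 PM on Jan 7.

12:33 PM on Jan 7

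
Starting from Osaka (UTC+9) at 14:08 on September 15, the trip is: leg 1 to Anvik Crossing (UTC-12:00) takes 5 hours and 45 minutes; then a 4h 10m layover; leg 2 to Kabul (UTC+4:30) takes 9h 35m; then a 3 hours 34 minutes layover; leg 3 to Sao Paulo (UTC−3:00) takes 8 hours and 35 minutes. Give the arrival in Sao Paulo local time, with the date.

09:47 on Sep 16

Convert departure to UTC: 14:08 − 9:00 = 05:08 UTC on Sep 15.
Add 5 hours and 45 minutes leg 1 → 10:53 UTC.
Add 4 hours 10 minutes layover in Anvik Crossing → 15:03 UTC.
Add 9 hours 35 minutes leg 2 → 00:38 UTC (Sep 16).
Add 3 hours and 34 minutes layover in Kabul → 04:12 UTC.
Add 8 hours 35 minutes leg 3 → 12:47 UTC.
Sao Paulo is UTC−3:00, so local arrival = 12:47 − 3:00 = 09:47 on Sep 16.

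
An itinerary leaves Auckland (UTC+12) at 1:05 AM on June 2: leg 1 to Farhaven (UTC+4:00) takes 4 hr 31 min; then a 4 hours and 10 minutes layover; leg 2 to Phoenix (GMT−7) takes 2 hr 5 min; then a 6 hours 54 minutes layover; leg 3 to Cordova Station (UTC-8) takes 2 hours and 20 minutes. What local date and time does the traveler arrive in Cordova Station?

Convert departure to UTC: 1:05 AM − 12:00 = 1:05 PM UTC on Jun 1.
Add 4 hours 31 minutes leg 1 → 5:36 PM UTC.
Add 4 hours 10 minutes layover in Farhaven → 9:46 PM UTC.
Add 2 hours 5 minutes leg 2 → 11:51 PM UTC.
Add 6 hours 54 minutes layover in Phoenix → 6:45 AM UTC (Jun 2).
Add 2 hours and 20 minutes leg 3 → 9:05 AM UTC.
Cordova Station is UTC−8:00, so local arrival = 9:05 AM − 8:00 = 1:05 AM on Jun 2.

1:05 AM on Jun 2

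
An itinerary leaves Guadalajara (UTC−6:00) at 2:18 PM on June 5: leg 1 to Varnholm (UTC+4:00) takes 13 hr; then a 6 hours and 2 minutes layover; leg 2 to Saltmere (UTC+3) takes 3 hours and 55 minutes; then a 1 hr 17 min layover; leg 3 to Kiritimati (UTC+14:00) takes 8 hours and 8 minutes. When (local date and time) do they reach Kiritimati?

Convert departure to UTC: 2:18 PM + 6:00 = 8:18 PM UTC on Jun 5.
Add 13 hours leg 1 → 9:18 AM UTC (Jun 6).
Add 6 hours 2 minutes layover in Varnholm → 3:20 PM UTC.
Add 3 hours 55 minutes leg 2 → 7:15 PM UTC.
Add 1 hour 17 minutes layover in Saltmere → 8:32 PM UTC.
Add 8 hours and 8 minutes leg 3 → 4:40 AM UTC (Jun 7).
Kiritimati is UTC+14:00, so local arrival = 4:40 AM + 14:00 = 6:40 PM on Jun 7.

6:40 PM on Jun 7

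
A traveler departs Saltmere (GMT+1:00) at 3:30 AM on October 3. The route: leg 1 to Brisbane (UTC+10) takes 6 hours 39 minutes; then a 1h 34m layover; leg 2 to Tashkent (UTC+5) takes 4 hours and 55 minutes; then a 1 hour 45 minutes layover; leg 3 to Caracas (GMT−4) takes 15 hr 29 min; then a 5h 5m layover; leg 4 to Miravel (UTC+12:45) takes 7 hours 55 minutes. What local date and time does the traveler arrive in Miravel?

10:37 AM on October 5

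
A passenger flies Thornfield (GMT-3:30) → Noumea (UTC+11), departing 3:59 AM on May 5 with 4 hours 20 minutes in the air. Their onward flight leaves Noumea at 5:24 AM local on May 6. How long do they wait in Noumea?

Convert departure to UTC: 3:59 AM + 3:30 = 7:29 AM UTC on May 5.
Add 4 hours 20 minutes flight time → 11:49 AM UTC.
Noumea is UTC+11:00, so local arrival = 11:49 AM + 11:00 = 10:49 PM on May 5.
Layover = 5:24 AM − 10:49 PM (+1 day) = 6 hours 35 minutes.

6 hours 35 minutes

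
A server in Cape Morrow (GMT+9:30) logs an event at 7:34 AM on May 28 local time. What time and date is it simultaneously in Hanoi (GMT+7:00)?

5:04 AM on May 28

Hanoi is 2:30 behind Cape Morrow.
Shift by the zone difference: 7:34 AM − 2:30 = 5:04 AM on May 28 in Hanoi.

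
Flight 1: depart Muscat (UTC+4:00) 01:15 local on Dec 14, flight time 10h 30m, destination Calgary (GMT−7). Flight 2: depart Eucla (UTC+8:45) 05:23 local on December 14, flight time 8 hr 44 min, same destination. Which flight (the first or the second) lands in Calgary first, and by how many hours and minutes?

the second, by 2 hours 23 minutes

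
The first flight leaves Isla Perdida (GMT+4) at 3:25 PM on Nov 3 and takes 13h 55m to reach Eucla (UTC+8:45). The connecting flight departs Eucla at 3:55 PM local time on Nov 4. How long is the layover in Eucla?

5 hours 50 minutes

Convert departure to UTC: 3:25 PM − 4:00 = 11:25 AM UTC on Nov 3.
Add 13 hours 55 minutes flight time → 1:20 AM UTC (Nov 4).
Eucla is UTC+8:45, so local arrival = 1:20 AM + 8:45 = 10:05 AM on Nov 4.
Layover = 3:55 PM − 10:05 AM = 5 hours 50 minutes.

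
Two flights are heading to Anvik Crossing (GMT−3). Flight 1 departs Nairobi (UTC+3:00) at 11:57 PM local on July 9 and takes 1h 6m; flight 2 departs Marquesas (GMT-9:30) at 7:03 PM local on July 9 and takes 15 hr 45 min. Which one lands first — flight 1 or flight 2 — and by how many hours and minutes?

the first, by 22 hours 15 minutes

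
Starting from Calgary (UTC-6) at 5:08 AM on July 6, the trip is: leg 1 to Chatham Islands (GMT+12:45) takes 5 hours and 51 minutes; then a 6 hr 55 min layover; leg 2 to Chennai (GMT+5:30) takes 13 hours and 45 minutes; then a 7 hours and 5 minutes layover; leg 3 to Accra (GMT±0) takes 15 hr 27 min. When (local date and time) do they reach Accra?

12:11 PM on July 8

Convert departure to UTC: 5:08 AM + 6:00 = 11:08 AM UTC on Jul 6.
Add 5 hours 51 minutes leg 1 → 4:59 PM UTC.
Add 6 hours and 55 minutes layover in Chatham Islands → 11:54 PM UTC.
Add 13 hours 45 minutes leg 2 → 1:39 PM UTC (Jul 7).
Add 7 hours 5 minutes layover in Chennai → 8:44 PM UTC.
Add 15 hours 27 minutes leg 3 → 12:11 PM UTC (Jul 8).
Accra is UTC+0, so local arrival is the same: 12:11 PM on Jul 8.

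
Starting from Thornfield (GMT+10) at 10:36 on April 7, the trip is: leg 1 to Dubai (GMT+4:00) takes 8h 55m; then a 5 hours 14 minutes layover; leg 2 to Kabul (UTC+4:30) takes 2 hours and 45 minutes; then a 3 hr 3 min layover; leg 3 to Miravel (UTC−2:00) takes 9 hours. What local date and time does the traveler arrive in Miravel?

03:33 on April 8

Convert departure to UTC: 10:36 − 10:00 = 00:36 UTC on Apr 7.
Add 8 hours 55 minutes leg 1 → 09:31 UTC.
Add 5 hours and 14 minutes layover in Dubai → 14:45 UTC.
Add 2 hours 45 minutes leg 2 → 17:30 UTC.
Add 3 hours 3 minutes layover in Kabul → 20:33 UTC.
Add 9 hours leg 3 → 05:33 UTC (Apr 8).
Miravel is UTC−2:00, so local arrival = 05:33 − 2:00 = 03:33 on Apr 8.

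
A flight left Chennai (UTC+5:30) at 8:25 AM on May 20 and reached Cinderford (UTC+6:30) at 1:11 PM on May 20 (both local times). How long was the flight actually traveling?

3 hours 46 minutes

Departure in UTC: 8:25 AM − 5:30 = 2:55 AM on May 20.
Arrival in UTC: 1:11 PM − 6:30 = 6:41 AM on May 20.
Elapsed = 6:41 AM − 2:55 AM = 3 hours 46 minutes.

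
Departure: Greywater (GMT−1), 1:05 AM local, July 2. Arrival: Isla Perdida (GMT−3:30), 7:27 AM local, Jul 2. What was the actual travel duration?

Departure in UTC: 1:05 AM + 1:00 = 2:05 AM on Jul 2.
Arrival in UTC: 7:27 AM + 3:30 = 10:57 AM on Jul 2.
Elapsed = 10:57 AM − 2:05 AM = 8 hours 52 minutes.

8 hours 52 minutes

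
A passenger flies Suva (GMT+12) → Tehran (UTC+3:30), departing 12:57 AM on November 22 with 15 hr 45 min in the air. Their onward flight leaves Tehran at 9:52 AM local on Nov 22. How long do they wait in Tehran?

1 hour 40 minutes

Convert departure to UTC: 12:57 AM − 12:00 = 12:57 PM UTC on Nov 21.
Add 15 hours and 45 minutes flight time → 4:42 AM UTC (Nov 22).
Tehran is UTC+3:30, so local arrival = 4:42 AM + 3:30 = 8:12 AM on Nov 22.
Layover = 9:52 AM − 8:12 AM = 1 hour 40 minutes.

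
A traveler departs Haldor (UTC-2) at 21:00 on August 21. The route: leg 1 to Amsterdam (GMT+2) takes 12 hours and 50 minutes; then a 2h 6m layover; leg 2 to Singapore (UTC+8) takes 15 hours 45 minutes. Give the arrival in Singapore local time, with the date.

13:41 on Aug 23

Convert departure to UTC: 21:00 + 2:00 = 23:00 UTC on Aug 21.
Add 12 hours and 50 minutes leg 1 → 11:50 UTC (Aug 22).
Add 2 hours and 6 minutes layover in Amsterdam → 13:56 UTC.
Add 15 hours and 45 minutes leg 2 → 05:41 UTC (Aug 23).
Singapore is UTC+8:00, so local arrival = 05:41 + 8:00 = 13:41 on Aug 23.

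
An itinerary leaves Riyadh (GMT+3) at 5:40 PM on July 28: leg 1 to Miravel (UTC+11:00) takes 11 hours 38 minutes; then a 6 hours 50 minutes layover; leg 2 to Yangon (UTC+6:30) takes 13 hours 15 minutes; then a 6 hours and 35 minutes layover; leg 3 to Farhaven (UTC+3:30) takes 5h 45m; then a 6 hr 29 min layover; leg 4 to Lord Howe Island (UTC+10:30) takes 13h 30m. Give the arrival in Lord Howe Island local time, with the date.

Convert departure to UTC: 5:40 PM − 3:00 = 2:40 PM UTC on Jul 28.
Add 11 hours 38 minutes leg 1 → 2:18 AM UTC (Jul 29).
Add 6 hours and 50 minutes layover in Miravel → 9:08 AM UTC.
Add 13 hours and 15 minutes leg 2 → 10:23 PM UTC.
Add 6 hours and 35 minutes layover in Yangon → 4:58 AM UTC (Jul 30).
Add 5 hours 45 minutes leg 3 → 10:43 AM UTC.
Add 6 hours 29 minutes layover in Farhaven → 5:12 PM UTC.
Add 13 hours 30 minutes leg 4 → 6:42 AM UTC (Jul 31).
Lord Howe Island is UTC+10:30, so local arrival = 6:42 AM + 10:30 = 5:12 PM on Jul 31.

5:12 PM on Jul 31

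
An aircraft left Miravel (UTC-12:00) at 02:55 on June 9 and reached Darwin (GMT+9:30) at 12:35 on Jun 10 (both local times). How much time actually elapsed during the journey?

Departure in UTC: 02:55 + 12:00 = 14:55 on Jun 9.
Arrival in UTC: 12:35 − 9:30 = 03:05 on Jun 10.
Elapsed = 03:05 − 14:55 (+1 day) = 12 hours 10 minutes.

12 hours 10 minutes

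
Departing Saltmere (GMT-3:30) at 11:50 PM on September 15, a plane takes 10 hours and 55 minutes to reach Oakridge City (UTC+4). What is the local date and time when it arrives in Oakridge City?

6:15 PM on Sep 16

Convert departure to UTC: 11:50 PM + 3:30 = 3:20 AM UTC on Sep 16.
Add 10 hours 55 minutes travel time → 2:15 PM UTC.
Oakridge City is UTC+4:00, so local arrival = 2:15 PM + 4:00 = 6:15 PM on Sep 16.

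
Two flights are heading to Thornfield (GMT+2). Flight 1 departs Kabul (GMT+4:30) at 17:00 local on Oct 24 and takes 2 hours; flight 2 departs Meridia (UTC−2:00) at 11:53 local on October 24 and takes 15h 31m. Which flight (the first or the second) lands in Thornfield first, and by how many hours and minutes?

the first, by 14 hours 54 minutes

Flight 1 in UTC: 17:00 − 4:30 = 12:30 on Oct 24.
+2 hours → arrive 14:30 UTC on Oct 24.
Flight 2 in UTC: 11:53 + 2:00 = 13:53 on Oct 24.
+15 hours and 31 minutes → arrive 05:24 UTC on Oct 25.
Flight 1 lands earlier by 14 hours 54 minutes.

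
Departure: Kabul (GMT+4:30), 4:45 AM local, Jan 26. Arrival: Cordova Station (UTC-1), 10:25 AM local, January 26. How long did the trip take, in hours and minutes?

11 hours 10 minutes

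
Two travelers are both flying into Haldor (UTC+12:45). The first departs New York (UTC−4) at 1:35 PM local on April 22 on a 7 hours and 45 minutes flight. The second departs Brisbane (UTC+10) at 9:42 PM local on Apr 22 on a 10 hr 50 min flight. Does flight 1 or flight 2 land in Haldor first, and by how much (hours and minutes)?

the second, by 2 hours 48 minutes

Flight 1 in UTC: 1:35 PM + 4:00 = 5:35 PM on Apr 22.
+7 hours and 45 minutes → arrive 1:20 AM UTC on Apr 23.
Flight 2 in UTC: 9:42 PM − 10:00 = 11:42 AM on Apr 22.
+10 hours and 50 minutes → arrive 10:32 PM UTC on Apr 22.
Flight 2 lands earlier by 2 hours 48 minutes.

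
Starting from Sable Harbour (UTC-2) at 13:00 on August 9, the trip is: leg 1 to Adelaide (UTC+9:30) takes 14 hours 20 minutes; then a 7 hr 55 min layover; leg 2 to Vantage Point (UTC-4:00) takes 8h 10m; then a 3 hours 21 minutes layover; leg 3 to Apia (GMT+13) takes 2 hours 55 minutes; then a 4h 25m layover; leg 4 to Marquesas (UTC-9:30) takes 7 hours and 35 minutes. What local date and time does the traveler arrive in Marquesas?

Convert departure to UTC: 13:00 + 2:00 = 15:00 UTC on Aug 9.
Add 14 hours 20 minutes leg 1 → 05:20 UTC (Aug 10).
Add 7 hours and 55 minutes layover in Adelaide → 13:15 UTC.
Add 8 hours 10 minutes leg 2 → 21:25 UTC.
Add 3 hours and 21 minutes layover in Vantage Point → 00:46 UTC (Aug 11).
Add 2 hours and 55 minutes leg 3 → 03:41 UTC.
Add 4 hours and 25 minutes layover in Apia → 08:06 UTC.
Add 7 hours 35 minutes leg 4 → 15:41 UTC.
Marquesas is UTC−9:30, so local arrival = 15:41 − 9:30 = 06:11 on Aug 11.

06:11 on August 11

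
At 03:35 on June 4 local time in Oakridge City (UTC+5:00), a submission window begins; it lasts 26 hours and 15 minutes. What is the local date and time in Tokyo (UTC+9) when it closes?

09:50 on Jun 5

Convert start to UTC: 03:35 − 5:00 = 22:35 UTC on Jun 3.
Add 26 hours and 15 minutes duration → 00:50 UTC (Jun 5).
Tokyo is UTC+9:00, so local end time = 00:50 + 9:00 = 09:50 on Jun 5.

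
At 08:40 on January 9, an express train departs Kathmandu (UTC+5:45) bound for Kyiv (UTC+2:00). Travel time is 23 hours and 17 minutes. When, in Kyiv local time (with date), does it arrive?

Convert departure to UTC: 08:40 − 5:45 = 02:55 UTC on Jan 9.
Add 23 hours 17 minutes travel time → 02:12 UTC (Jan 10).
Kyiv is UTC+2:00, so local arrival = 02:12 + 2:00 = 04:12 on Jan 10.

04:12 on January 10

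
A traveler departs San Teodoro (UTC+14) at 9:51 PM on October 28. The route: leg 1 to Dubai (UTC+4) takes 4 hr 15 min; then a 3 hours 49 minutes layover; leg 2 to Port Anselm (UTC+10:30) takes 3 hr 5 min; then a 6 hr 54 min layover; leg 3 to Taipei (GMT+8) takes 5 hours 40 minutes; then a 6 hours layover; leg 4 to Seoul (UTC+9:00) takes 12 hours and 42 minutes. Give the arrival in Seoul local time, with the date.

11:16 AM on October 30

Convert departure to UTC: 9:51 PM − 14:00 = 7:51 AM UTC on Oct 28.
Add 4 hours 15 minutes leg 1 → 12:06 PM UTC.
Add 3 hours and 49 minutes layover in Dubai → 3:55 PM UTC.
Add 3 hours 5 minutes leg 2 → 7:00 PM UTC.
Add 6 hours 54 minutes layover in Port Anselm → 1:54 AM UTC (Oct 29).
Add 5 hours 40 minutes leg 3 → 7:34 AM UTC.
Add 6 hours layover in Taipei → 1:34 PM UTC.
Add 12 hours 42 minutes leg 4 → 2:16 AM UTC (Oct 30).
Seoul is UTC+9:00, so local arrival = 2:16 AM + 9:00 = 11:16 AM on Oct 30.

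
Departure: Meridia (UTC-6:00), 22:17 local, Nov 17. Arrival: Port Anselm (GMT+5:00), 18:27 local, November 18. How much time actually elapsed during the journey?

9 hours 10 minutes

Departure in UTC: 22:17 + 6:00 = 04:17 on Nov 18.
Arrival in UTC: 18:27 − 5:00 = 13:27 on Nov 18.
Elapsed = 13:27 − 04:17 = 9 hours 10 minutes.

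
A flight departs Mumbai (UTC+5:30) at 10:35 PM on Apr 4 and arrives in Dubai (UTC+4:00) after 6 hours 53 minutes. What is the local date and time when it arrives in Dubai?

Dubai is 1:30 behind Mumbai.
After 6 hours 53 minutes it is 5:28 AM (Apr 5) in Mumbai.
Shift by the zone difference: 5:28 AM − 1:30 = 3:58 AM on Apr 5 in Dubai.

3:58 AM on April 5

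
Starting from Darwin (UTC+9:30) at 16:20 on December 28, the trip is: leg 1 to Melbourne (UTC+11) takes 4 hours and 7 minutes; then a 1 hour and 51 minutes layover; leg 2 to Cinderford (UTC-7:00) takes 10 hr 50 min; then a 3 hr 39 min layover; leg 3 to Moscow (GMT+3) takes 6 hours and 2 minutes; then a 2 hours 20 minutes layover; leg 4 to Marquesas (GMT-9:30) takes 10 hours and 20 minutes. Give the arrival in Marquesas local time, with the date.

12:29 on December 29

Convert departure to UTC: 16:20 − 9:30 = 06:50 UTC on Dec 28.
Add 4 hours 7 minutes leg 1 → 10:57 UTC.
Add 1 hour and 51 minutes layover in Melbourne → 12:48 UTC.
Add 10 hours 50 minutes leg 2 → 23:38 UTC.
Add 3 hours 39 minutes layover in Cinderford → 03:17 UTC (Dec 29).
Add 6 hours 2 minutes leg 3 → 09:19 UTC.
Add 2 hours 20 minutes layover in Moscow → 11:39 UTC.
Add 10 hours 20 minutes leg 4 → 21:59 UTC.
Marquesas is UTC−9:30, so local arrival = 21:59 − 9:30 = 12:29 on Dec 29.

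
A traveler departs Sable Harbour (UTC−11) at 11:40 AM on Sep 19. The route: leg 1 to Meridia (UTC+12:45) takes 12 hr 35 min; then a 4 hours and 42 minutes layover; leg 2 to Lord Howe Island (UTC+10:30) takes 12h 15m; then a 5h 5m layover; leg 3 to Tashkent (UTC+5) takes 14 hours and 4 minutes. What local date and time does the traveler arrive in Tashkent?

4:21 AM on September 22

Convert departure to UTC: 11:40 AM + 11:00 = 10:40 PM UTC on Sep 19.
Add 12 hours and 35 minutes leg 1 → 11:15 AM UTC (Sep 20).
Add 4 hours 42 minutes layover in Meridia → 3:57 PM UTC.
Add 12 hours 15 minutes leg 2 → 4:12 AM UTC (Sep 21).
Add 5 hours 5 minutes layover in Lord Howe Island → 9:17 AM UTC.
Add 14 hours and 4 minutes leg 3 → 11:21 PM UTC.
Tashkent is UTC+5:00, so local arrival = 11:21 PM + 5:00 = 4:21 AM on Sep 22.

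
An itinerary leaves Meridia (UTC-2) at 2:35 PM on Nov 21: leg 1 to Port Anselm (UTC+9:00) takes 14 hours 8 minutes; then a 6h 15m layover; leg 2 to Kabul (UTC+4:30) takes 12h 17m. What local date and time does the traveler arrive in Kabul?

5:45 AM on November 23

Convert departure to UTC: 2:35 PM + 2:00 = 4:35 PM UTC on Nov 21.
Add 14 hours 8 minutes leg 1 → 6:43 AM UTC (Nov 22).
Add 6 hours and 15 minutes layover in Port Anselm → 12:58 PM UTC.
Add 12 hours 17 minutes leg 2 → 1:15 AM UTC (Nov 23).
Kabul is UTC+4:30, so local arrival = 1:15 AM + 4:30 = 5:45 AM on Nov 23.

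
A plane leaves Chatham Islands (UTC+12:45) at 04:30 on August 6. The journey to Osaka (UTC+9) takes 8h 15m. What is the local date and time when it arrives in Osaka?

09:00 on Aug 6

Convert departure to UTC: 04:30 − 12:45 = 15:45 UTC on Aug 5.
Add 8 hours and 15 minutes travel time → 00:00 UTC (Aug 6).
Osaka is UTC+9:00, so local arrival = 00:00 + 9:00 = 09:00 on Aug 6.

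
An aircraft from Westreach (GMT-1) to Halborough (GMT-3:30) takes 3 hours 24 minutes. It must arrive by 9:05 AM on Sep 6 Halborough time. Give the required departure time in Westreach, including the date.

Target arrival in UTC: 9:05 AM + 3:30 = 12:35 PM on Sep 6.
Subtract 3 hours and 24 minutes → departure 9:11 AM UTC on Sep 6.
Westreach is UTC−1:00: 9:11 AM − 1:00 = 8:11 AM on Sep 6.

8:11 AM on September 6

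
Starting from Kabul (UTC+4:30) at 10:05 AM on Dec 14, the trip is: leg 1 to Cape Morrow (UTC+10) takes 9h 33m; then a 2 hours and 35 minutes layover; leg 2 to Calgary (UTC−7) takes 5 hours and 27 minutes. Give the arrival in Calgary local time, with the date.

4:10 PM on Dec 14

Convert departure to UTC: 10:05 AM − 4:30 = 5:35 AM UTC on Dec 14.
Add 9 hours and 33 minutes leg 1 → 3:08 PM UTC.
Add 2 hours 35 minutes layover in Cape Morrow → 5:43 PM UTC.
Add 5 hours 27 minutes leg 2 → 11:10 PM UTC.
Calgary is UTC−7:00, so local arrival = 11:10 PM − 7:00 = 4:10 PM on Dec 14.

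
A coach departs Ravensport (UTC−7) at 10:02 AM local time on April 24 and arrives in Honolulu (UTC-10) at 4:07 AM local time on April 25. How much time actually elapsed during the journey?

21 hours 5 minutes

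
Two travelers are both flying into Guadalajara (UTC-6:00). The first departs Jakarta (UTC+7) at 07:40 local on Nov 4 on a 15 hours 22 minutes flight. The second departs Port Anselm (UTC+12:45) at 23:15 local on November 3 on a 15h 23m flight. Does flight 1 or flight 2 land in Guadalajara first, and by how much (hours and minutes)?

the second, by 14 hours 9 minutes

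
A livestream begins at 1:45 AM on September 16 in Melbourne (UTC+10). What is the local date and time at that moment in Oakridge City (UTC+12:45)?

Oakridge City is 2:45 ahead of Melbourne.
Shift by the zone difference: 1:45 AM + 2:45 = 4:30 AM on Sep 16 in Oakridge City.

4:30 AM on September 16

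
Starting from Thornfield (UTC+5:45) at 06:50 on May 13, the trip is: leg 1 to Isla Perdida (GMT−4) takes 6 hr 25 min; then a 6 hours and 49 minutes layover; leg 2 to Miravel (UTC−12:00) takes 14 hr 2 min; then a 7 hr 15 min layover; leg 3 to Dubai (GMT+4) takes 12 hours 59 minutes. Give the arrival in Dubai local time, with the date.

04:35 on May 15

Convert departure to UTC: 06:50 − 5:45 = 01:05 UTC on May 13.
Add 6 hours and 25 minutes leg 1 → 07:30 UTC.
Add 6 hours and 49 minutes layover in Isla Perdida → 14:19 UTC.
Add 14 hours 2 minutes leg 2 → 04:21 UTC (May 14).
Add 7 hours and 15 minutes layover in Miravel → 11:36 UTC.
Add 12 hours 59 minutes leg 3 → 00:35 UTC (May 15).
Dubai is UTC+4:00, so local arrival = 00:35 + 4:00 = 04:35 on May 15.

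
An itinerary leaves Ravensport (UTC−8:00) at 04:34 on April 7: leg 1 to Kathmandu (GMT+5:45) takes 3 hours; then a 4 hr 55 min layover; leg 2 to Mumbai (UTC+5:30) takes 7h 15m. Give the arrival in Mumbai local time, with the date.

09:14 on Apr 8

Convert departure to UTC: 04:34 + 8:00 = 12:34 UTC on Apr 7.
Add 3 hours leg 1 → 15:34 UTC.
Add 4 hours 55 minutes layover in Kathmandu → 20:29 UTC.
Add 7 hours and 15 minutes leg 2 → 03:44 UTC (Apr 8).
Mumbai is UTC+5:30, so local arrival = 03:44 + 5:30 = 09:14 on Apr 8.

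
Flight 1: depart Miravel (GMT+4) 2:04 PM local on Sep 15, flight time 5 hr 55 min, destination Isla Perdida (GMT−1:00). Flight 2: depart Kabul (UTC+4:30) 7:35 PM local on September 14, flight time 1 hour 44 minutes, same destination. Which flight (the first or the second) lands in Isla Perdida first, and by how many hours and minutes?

Flight 1 in UTC: 2:04 PM − 4:00 = 10:04 AM on Sep 15.
+5 hours and 55 minutes → arrive 3:59 PM UTC on Sep 15.
Flight 2 in UTC: 7:35 PM − 4:30 = 3:05 PM on Sep 14.
+1 hour 44 minutes → arrive 4:49 PM UTC on Sep 14.
Flight 2 lands earlier by 23 hours 10 minutes.

the second, by 23 hours 10 minutes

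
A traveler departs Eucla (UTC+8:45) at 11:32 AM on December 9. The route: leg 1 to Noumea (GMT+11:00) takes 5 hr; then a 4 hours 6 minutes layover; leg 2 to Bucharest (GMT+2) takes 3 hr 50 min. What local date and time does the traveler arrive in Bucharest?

5:43 PM on December 9

Convert departure to UTC: 11:32 AM − 8:45 = 2:47 AM UTC on Dec 9.
Add 5 hours leg 1 → 7:47 AM UTC.
Add 4 hours 6 minutes layover in Noumea → 11:53 AM UTC.
Add 3 hours and 50 minutes leg 2 → 3:43 PM UTC.
Bucharest is UTC+2:00, so local arrival = 3:43 PM + 2:00 = 5:43 PM on Dec 9.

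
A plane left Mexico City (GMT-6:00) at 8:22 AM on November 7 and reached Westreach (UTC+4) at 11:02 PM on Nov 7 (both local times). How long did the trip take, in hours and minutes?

Westreach is 10:00 ahead of Mexico City.
Clock-face elapsed time (ignoring zones) is 14 hours 40 minutes.
Actual elapsed = 14 hours 40 minutes − 10:00 = 4 hours 40 minutes.

4 hours 40 minutes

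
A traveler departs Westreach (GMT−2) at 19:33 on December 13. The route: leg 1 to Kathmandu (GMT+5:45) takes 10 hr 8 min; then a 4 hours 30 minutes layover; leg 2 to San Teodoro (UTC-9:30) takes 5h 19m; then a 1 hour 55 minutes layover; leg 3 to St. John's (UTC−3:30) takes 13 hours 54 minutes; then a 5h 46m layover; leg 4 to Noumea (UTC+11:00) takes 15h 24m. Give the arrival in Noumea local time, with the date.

17:29 on December 16

Convert departure to UTC: 19:33 + 2:00 = 21:33 UTC on Dec 13.
Add 10 hours and 8 minutes leg 1 → 07:41 UTC (Dec 14).
Add 4 hours and 30 minutes layover in Kathmandu → 12:11 UTC.
Add 5 hours 19 minutes leg 2 → 17:30 UTC.
Add 1 hour 55 minutes layover in San Teodoro → 19:25 UTC.
Add 13 hours 54 minutes leg 3 → 09:19 UTC (Dec 15).
Add 5 hours and 46 minutes layover in St. John's → 15:05 UTC.
Add 15 hours 24 minutes leg 4 → 06:29 UTC (Dec 16).
Noumea is UTC+11:00, so local arrival = 06:29 + 11:00 = 17:29 on Dec 16.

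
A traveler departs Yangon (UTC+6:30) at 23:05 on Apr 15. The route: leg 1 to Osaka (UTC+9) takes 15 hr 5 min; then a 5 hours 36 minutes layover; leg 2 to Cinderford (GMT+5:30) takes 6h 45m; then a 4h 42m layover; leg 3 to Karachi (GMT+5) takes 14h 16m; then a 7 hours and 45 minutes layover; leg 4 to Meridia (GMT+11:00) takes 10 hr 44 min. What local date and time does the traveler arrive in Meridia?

20:28 on April 18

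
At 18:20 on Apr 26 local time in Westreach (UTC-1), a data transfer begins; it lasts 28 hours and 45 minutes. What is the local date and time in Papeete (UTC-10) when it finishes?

Convert start to UTC: 18:20 + 1:00 = 19:20 UTC on Apr 26.
Add 28 hours 45 minutes duration → 00:05 UTC (Apr 28).
Papeete is UTC−10:00, so local end time = 00:05 − 10:00 = 14:05 on Apr 27.

14:05 on April 27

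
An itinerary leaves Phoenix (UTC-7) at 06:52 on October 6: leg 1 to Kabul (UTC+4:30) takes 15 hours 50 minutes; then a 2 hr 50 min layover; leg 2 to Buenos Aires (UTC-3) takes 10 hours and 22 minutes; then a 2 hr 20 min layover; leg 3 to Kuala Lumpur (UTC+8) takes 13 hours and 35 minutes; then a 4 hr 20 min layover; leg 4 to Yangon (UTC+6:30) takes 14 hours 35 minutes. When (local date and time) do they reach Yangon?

12:14 on Oct 9

Convert departure to UTC: 06:52 + 7:00 = 13:52 UTC on Oct 6.
Add 15 hours 50 minutes leg 1 → 05:42 UTC (Oct 7).
Add 2 hours and 50 minutes layover in Kabul → 08:32 UTC.
Add 10 hours and 22 minutes leg 2 → 18:54 UTC.
Add 2 hours 20 minutes layover in Buenos Aires → 21:14 UTC.
Add 13 hours 35 minutes leg 3 → 10:49 UTC (Oct 8).
Add 4 hours and 20 minutes layover in Kuala Lumpur → 15:09 UTC.
Add 14 hours and 35 minutes leg 4 → 05:44 UTC (Oct 9).
Yangon is UTC+6:30, so local arrival = 05:44 + 6:30 = 12:14 on Oct 9.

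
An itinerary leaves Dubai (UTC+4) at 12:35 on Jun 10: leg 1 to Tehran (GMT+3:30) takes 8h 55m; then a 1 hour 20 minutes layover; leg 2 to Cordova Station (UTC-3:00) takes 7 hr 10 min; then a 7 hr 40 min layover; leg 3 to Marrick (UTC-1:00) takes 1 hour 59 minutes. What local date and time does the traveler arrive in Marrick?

Convert departure to UTC: 12:35 − 4:00 = 08:35 UTC on Jun 10.
Add 8 hours 55 minutes leg 1 → 17:30 UTC.
Add 1 hour and 20 minutes layover in Tehran → 18:50 UTC.
Add 7 hours 10 minutes leg 2 → 02:00 UTC (Jun 11).
Add 7 hours and 40 minutes layover in Cordova Station → 09:40 UTC.
Add 1 hour 59 minutes leg 3 → 11:39 UTC.
Marrick is UTC−1:00, so local arrival = 11:39 − 1:00 = 10:39 on Jun 11.

10:39 on June 11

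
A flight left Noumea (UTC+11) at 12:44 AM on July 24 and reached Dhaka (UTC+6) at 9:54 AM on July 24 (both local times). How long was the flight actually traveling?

14 hours 10 minutes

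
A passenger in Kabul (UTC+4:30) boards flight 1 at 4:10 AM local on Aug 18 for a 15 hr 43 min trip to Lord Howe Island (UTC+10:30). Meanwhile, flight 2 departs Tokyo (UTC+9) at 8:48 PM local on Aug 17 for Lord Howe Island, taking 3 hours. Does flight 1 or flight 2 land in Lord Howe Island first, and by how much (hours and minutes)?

the second, by 24 hours 35 minutes

Flight 1 in UTC: 4:10 AM − 4:30 = 11:40 PM on Aug 17.
+15 hours and 43 minutes → arrive 3:23 PM UTC on Aug 18.
Flight 2 in UTC: 8:48 PM − 9:00 = 11:48 AM on Aug 17.
+3 hours → arrive 2:48 PM UTC on Aug 17.
Flight 2 lands earlier by 24 hours 35 minutes.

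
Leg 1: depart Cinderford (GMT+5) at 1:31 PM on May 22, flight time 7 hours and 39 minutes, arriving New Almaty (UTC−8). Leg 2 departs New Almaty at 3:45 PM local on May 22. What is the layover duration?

Convert departure to UTC: 1:31 PM − 5:00 = 8:31 AM UTC on May 22.
Add 7 hours 39 minutes flight time → 4:10 PM UTC.
New Almaty is UTC−8:00, so local arrival = 4:10 PM − 8:00 = 8:10 AM on May 22.
Layover = 3:45 PM − 8:10 AM = 7 hours 35 minutes.

7 hours 35 minutes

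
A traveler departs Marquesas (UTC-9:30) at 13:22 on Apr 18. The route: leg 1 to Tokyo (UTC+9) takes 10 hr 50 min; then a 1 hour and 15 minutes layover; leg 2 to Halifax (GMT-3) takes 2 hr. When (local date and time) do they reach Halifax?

09:57 on April 19

Convert departure to UTC: 13:22 + 9:30 = 22:52 UTC on Apr 18.
Add 10 hours and 50 minutes leg 1 → 09:42 UTC (Apr 19).
Add 1 hour and 15 minutes layover in Tokyo → 10:57 UTC.
Add 2 hours leg 2 → 12:57 UTC.
Halifax is UTC−3:00, so local arrival = 12:57 − 3:00 = 09:57 on Apr 19.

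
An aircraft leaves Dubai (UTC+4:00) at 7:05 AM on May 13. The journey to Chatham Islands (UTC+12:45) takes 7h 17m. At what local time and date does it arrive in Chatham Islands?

Chatham Islands is 8:45 ahead of Dubai.
After 7 hours 17 minutes it is 2:22 PM in Dubai.
Shift by the zone difference: 2:22 PM + 8:45 = 11:07 PM on May 13 in Chatham Islands.

11:07 PM on May 13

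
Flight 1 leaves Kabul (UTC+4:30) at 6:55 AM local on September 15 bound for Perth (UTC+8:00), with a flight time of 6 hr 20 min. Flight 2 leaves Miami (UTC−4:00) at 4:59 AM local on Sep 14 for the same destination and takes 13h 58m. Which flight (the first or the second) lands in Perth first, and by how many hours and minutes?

Flight 1 in UTC: 6:55 AM − 4:30 = 2:25 AM on Sep 15.
+6 hours and 20 minutes → arrive 8:45 AM UTC on Sep 15.
Flight 2 in UTC: 4:59 AM + 4:00 = 8:59 AM on Sep 14.
+13 hours and 58 minutes → arrive 10:57 PM UTC on Sep 14.
Flight 2 lands earlier by 9 hours 48 minutes.

the second, by 9 hours 48 minutes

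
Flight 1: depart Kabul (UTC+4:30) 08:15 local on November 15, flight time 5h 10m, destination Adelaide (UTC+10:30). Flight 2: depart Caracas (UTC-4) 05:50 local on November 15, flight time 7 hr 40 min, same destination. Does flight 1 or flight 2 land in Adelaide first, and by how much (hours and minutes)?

Flight 1 in UTC: 08:15 − 4:30 = 03:45 on Nov 15.
+5 hours and 10 minutes → arrive 08:55 UTC on Nov 15.
Flight 2 in UTC: 05:50 + 4:00 = 09:50 on Nov 15.
+7 hours and 40 minutes → arrive 17:30 UTC on Nov 15.
Flight 1 lands earlier by 8 hours 35 minutes.

the first, by 8 hours 35 minutes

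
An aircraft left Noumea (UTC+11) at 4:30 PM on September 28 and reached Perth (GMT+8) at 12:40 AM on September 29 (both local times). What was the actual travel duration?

11 hours 10 minutes

Departure in UTC: 4:30 PM − 11:00 = 5:30 AM on Sep 28.
Arrival in UTC: 12:40 AM − 8:00 = 4:40 PM on Sep 28.
Elapsed = 4:40 PM − 5:30 AM = 11 hours 10 minutes.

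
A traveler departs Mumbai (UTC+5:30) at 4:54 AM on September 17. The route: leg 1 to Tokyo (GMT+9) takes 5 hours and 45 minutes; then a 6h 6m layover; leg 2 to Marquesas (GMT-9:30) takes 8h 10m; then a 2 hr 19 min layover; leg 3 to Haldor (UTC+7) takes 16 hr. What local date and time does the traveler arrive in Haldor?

8:44 PM on September 18

Convert departure to UTC: 4:54 AM − 5:30 = 11:24 PM UTC on Sep 16.
Add 5 hours 45 minutes leg 1 → 5:09 AM UTC (Sep 17).
Add 6 hours and 6 minutes layover in Tokyo → 11:15 AM UTC.
Add 8 hours 10 minutes leg 2 → 7:25 PM UTC.
Add 2 hours and 19 minutes layover in Marquesas → 9:44 PM UTC.
Add 16 hours leg 3 → 1:44 PM UTC (Sep 18).
Haldor is UTC+7:00, so local arrival = 1:44 PM + 7:00 = 8:44 PM on Sep 18.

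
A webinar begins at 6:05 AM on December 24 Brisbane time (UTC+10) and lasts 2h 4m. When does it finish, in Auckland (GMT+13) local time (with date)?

11:09 AM on December 24

Auckland is 3:00 ahead of Brisbane.
After 2 hours and 4 minutes it is 8:09 AM in Brisbane.
Shift by the zone difference: 8:09 AM + 3:00 = 11:09 AM on Dec 24 in Auckland.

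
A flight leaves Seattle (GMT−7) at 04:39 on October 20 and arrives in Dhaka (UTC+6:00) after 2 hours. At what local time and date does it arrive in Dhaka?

19:39 on October 20

Convert departure to UTC: 04:39 + 7:00 = 11:39 UTC on Oct 20.
Add 2 hours travel time → 13:39 UTC.
Dhaka is UTC+6:00, so local arrival = 13:39 + 6:00 = 19:39 on Oct 20.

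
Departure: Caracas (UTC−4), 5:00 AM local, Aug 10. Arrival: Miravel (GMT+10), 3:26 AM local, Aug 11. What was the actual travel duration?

Departure in UTC: 5:00 AM + 4:00 = 9:00 AM on Aug 10.
Arrival in UTC: 3:26 AM − 10:00 = 5:26 PM on Aug 10.
Elapsed = 5:26 PM − 9:00 AM = 8 hours 26 minutes.

8 hours 26 minutes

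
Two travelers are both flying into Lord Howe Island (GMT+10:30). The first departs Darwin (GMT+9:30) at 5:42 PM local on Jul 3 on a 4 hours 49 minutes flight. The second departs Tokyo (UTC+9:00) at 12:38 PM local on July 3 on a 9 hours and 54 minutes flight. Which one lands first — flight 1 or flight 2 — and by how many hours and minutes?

the first, by 31 minutes

Flight 1 in UTC: 5:42 PM − 9:30 = 8:12 AM on Jul 3.
+4 hours and 49 minutes → arrive 1:01 PM UTC on Jul 3.
Flight 2 in UTC: 12:38 PM − 9:00 = 3:38 AM on Jul 3.
+9 hours 54 minutes → arrive 1:32 PM UTC on Jul 3.
Flight 1 lands earlier by 31 minutes.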